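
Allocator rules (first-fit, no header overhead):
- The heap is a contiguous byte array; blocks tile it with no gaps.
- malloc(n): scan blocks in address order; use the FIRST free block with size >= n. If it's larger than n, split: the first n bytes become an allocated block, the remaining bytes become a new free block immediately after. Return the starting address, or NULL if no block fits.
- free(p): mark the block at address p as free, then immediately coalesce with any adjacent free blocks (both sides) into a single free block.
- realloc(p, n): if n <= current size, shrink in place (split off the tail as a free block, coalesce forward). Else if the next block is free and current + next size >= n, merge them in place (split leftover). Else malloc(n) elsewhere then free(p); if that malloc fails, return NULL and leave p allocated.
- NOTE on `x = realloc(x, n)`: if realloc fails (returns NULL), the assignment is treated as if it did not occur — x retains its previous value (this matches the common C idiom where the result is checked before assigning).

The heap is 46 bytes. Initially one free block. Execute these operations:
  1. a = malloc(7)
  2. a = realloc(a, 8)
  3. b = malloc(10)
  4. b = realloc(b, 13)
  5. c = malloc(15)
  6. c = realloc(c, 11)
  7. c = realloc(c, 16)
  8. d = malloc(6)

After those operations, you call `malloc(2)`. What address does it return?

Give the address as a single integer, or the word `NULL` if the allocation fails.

Answer: 43

Derivation:
Op 1: a = malloc(7) -> a = 0; heap: [0-6 ALLOC][7-45 FREE]
Op 2: a = realloc(a, 8) -> a = 0; heap: [0-7 ALLOC][8-45 FREE]
Op 3: b = malloc(10) -> b = 8; heap: [0-7 ALLOC][8-17 ALLOC][18-45 FREE]
Op 4: b = realloc(b, 13) -> b = 8; heap: [0-7 ALLOC][8-20 ALLOC][21-45 FREE]
Op 5: c = malloc(15) -> c = 21; heap: [0-7 ALLOC][8-20 ALLOC][21-35 ALLOC][36-45 FREE]
Op 6: c = realloc(c, 11) -> c = 21; heap: [0-7 ALLOC][8-20 ALLOC][21-31 ALLOC][32-45 FREE]
Op 7: c = realloc(c, 16) -> c = 21; heap: [0-7 ALLOC][8-20 ALLOC][21-36 ALLOC][37-45 FREE]
Op 8: d = malloc(6) -> d = 37; heap: [0-7 ALLOC][8-20 ALLOC][21-36 ALLOC][37-42 ALLOC][43-45 FREE]
malloc(2): first-fit scan over [0-7 ALLOC][8-20 ALLOC][21-36 ALLOC][37-42 ALLOC][43-45 FREE] -> 43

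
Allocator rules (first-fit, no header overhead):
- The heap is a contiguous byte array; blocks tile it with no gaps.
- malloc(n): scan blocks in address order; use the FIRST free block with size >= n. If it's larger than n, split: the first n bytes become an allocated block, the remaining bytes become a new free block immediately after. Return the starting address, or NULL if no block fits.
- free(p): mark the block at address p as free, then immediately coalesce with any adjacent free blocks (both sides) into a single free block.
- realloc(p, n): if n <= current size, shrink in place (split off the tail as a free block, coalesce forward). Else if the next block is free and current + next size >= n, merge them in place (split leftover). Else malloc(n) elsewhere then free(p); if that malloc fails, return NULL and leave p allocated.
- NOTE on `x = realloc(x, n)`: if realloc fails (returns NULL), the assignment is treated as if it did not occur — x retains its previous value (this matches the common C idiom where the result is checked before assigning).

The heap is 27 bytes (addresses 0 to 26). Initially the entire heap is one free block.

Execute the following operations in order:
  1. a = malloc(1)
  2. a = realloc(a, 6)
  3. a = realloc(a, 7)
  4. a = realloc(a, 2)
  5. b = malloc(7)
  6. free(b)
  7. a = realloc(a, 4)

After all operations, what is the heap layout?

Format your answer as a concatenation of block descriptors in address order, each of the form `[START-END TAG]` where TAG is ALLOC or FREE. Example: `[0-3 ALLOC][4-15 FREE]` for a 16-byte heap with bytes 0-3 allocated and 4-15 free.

Answer: [0-3 ALLOC][4-26 FREE]

Derivation:
Op 1: a = malloc(1) -> a = 0; heap: [0-0 ALLOC][1-26 FREE]
Op 2: a = realloc(a, 6) -> a = 0; heap: [0-5 ALLOC][6-26 FREE]
Op 3: a = realloc(a, 7) -> a = 0; heap: [0-6 ALLOC][7-26 FREE]
Op 4: a = realloc(a, 2) -> a = 0; heap: [0-1 ALLOC][2-26 FREE]
Op 5: b = malloc(7) -> b = 2; heap: [0-1 ALLOC][2-8 ALLOC][9-26 FREE]
Op 6: free(b) -> (freed b); heap: [0-1 ALLOC][2-26 FREE]
Op 7: a = realloc(a, 4) -> a = 0; heap: [0-3 ALLOC][4-26 FREE]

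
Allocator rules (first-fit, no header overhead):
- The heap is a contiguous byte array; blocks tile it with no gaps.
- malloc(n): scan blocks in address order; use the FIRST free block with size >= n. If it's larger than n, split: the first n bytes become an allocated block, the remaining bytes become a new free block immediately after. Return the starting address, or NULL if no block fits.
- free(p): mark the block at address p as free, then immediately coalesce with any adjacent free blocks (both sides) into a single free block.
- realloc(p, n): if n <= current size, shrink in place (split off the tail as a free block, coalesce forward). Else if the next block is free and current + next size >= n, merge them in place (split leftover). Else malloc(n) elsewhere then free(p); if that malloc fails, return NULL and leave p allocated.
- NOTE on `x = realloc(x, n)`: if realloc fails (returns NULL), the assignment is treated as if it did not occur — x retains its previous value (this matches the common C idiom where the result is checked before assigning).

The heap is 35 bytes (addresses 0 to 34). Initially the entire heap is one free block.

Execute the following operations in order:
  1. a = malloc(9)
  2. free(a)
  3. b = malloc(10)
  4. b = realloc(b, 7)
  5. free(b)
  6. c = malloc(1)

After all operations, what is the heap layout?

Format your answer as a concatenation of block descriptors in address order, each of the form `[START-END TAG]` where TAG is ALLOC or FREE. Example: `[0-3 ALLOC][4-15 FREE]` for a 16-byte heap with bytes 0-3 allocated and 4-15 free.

Answer: [0-0 ALLOC][1-34 FREE]

Derivation:
Op 1: a = malloc(9) -> a = 0; heap: [0-8 ALLOC][9-34 FREE]
Op 2: free(a) -> (freed a); heap: [0-34 FREE]
Op 3: b = malloc(10) -> b = 0; heap: [0-9 ALLOC][10-34 FREE]
Op 4: b = realloc(b, 7) -> b = 0; heap: [0-6 ALLOC][7-34 FREE]
Op 5: free(b) -> (freed b); heap: [0-34 FREE]
Op 6: c = malloc(1) -> c = 0; heap: [0-0 ALLOC][1-34 FREE]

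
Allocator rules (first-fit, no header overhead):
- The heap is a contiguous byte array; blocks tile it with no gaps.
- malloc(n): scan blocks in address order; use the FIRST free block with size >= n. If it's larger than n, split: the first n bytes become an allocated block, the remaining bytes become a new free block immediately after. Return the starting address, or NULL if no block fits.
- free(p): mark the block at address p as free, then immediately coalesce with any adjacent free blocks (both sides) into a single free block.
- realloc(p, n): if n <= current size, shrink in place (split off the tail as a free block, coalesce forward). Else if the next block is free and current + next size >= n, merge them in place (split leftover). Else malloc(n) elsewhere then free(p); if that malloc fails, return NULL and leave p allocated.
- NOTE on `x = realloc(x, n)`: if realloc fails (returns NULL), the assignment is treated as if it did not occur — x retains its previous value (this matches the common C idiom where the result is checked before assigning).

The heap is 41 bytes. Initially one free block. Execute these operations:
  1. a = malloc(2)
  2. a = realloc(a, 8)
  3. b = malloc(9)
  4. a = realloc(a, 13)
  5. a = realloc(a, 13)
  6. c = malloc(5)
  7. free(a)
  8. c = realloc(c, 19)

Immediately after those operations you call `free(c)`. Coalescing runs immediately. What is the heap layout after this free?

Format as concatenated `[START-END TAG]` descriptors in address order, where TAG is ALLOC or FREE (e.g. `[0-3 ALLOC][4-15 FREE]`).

Answer: [0-7 FREE][8-16 ALLOC][17-40 FREE]

Derivation:
Op 1: a = malloc(2) -> a = 0; heap: [0-1 ALLOC][2-40 FREE]
Op 2: a = realloc(a, 8) -> a = 0; heap: [0-7 ALLOC][8-40 FREE]
Op 3: b = malloc(9) -> b = 8; heap: [0-7 ALLOC][8-16 ALLOC][17-40 FREE]
Op 4: a = realloc(a, 13) -> a = 17; heap: [0-7 FREE][8-16 ALLOC][17-29 ALLOC][30-40 FREE]
Op 5: a = realloc(a, 13) -> a = 17; heap: [0-7 FREE][8-16 ALLOC][17-29 ALLOC][30-40 FREE]
Op 6: c = malloc(5) -> c = 0; heap: [0-4 ALLOC][5-7 FREE][8-16 ALLOC][17-29 ALLOC][30-40 FREE]
Op 7: free(a) -> (freed a); heap: [0-4 ALLOC][5-7 FREE][8-16 ALLOC][17-40 FREE]
Op 8: c = realloc(c, 19) -> c = 17; heap: [0-7 FREE][8-16 ALLOC][17-35 ALLOC][36-40 FREE]
free(c): c = 17 -> block [17-35 ALLOC]; mark free, coalesce with adjacent free neighbors -> [0-7 FREE][8-16 ALLOC][17-40 FREE]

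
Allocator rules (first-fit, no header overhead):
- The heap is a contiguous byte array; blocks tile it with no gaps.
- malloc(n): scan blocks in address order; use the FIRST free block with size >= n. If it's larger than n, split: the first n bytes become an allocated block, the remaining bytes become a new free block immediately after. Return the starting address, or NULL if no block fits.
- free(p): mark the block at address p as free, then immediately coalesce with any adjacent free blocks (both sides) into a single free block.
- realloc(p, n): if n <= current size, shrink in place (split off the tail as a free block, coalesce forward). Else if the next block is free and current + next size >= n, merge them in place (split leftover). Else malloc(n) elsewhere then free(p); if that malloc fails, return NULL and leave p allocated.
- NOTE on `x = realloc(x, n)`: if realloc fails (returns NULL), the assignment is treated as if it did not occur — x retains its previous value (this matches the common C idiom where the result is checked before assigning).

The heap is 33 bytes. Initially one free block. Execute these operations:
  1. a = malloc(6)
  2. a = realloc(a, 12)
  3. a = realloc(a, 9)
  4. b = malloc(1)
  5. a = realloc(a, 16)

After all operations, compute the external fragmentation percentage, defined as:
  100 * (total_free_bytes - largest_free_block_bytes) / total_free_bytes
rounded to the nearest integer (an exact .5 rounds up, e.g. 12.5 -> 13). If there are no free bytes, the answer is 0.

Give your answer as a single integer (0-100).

Op 1: a = malloc(6) -> a = 0; heap: [0-5 ALLOC][6-32 FREE]
Op 2: a = realloc(a, 12) -> a = 0; heap: [0-11 ALLOC][12-32 FREE]
Op 3: a = realloc(a, 9) -> a = 0; heap: [0-8 ALLOC][9-32 FREE]
Op 4: b = malloc(1) -> b = 9; heap: [0-8 ALLOC][9-9 ALLOC][10-32 FREE]
Op 5: a = realloc(a, 16) -> a = 10; heap: [0-8 FREE][9-9 ALLOC][10-25 ALLOC][26-32 FREE]
Free blocks: [9 7] total_free=16 largest=9 -> 100*(16-9)/16 = 700/16 = 43.75 -> rounds to 44

Answer: 44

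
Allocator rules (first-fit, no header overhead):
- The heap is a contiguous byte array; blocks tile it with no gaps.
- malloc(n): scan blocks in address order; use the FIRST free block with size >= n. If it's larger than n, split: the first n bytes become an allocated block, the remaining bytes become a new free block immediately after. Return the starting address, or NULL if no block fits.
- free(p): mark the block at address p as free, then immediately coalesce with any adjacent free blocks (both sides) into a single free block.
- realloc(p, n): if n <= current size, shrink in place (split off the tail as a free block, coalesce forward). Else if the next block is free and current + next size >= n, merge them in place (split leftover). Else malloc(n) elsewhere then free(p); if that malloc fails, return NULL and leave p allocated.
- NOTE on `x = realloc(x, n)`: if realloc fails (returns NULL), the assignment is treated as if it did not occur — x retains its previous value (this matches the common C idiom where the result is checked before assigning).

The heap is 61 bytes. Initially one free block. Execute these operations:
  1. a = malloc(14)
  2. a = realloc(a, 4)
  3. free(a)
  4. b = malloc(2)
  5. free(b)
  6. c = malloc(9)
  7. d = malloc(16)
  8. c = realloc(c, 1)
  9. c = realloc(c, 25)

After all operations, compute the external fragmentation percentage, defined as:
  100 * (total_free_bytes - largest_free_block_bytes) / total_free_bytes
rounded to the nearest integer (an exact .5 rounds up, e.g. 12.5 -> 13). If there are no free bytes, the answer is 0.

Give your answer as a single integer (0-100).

Op 1: a = malloc(14) -> a = 0; heap: [0-13 ALLOC][14-60 FREE]
Op 2: a = realloc(a, 4) -> a = 0; heap: [0-3 ALLOC][4-60 FREE]
Op 3: free(a) -> (freed a); heap: [0-60 FREE]
Op 4: b = malloc(2) -> b = 0; heap: [0-1 ALLOC][2-60 FREE]
Op 5: free(b) -> (freed b); heap: [0-60 FREE]
Op 6: c = malloc(9) -> c = 0; heap: [0-8 ALLOC][9-60 FREE]
Op 7: d = malloc(16) -> d = 9; heap: [0-8 ALLOC][9-24 ALLOC][25-60 FREE]
Op 8: c = realloc(c, 1) -> c = 0; heap: [0-0 ALLOC][1-8 FREE][9-24 ALLOC][25-60 FREE]
Op 9: c = realloc(c, 25) -> c = 25; heap: [0-8 FREE][9-24 ALLOC][25-49 ALLOC][50-60 FREE]
Free blocks: [9 11] total_free=20 largest=11 -> 100*(20-11)/20 = 900/20 = 45

Answer: 45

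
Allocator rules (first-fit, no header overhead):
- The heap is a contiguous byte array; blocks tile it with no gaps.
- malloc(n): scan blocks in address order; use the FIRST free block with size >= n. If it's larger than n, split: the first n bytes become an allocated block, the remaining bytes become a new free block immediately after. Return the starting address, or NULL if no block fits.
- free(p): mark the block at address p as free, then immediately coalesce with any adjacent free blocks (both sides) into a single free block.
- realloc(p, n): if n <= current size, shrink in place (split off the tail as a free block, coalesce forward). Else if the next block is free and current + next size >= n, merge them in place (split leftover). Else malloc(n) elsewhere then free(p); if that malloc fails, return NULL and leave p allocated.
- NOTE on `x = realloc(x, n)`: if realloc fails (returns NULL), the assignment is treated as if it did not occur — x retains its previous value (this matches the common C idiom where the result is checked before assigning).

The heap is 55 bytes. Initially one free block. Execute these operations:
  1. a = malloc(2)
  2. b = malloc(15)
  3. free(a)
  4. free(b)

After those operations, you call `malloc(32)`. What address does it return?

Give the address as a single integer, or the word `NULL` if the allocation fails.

Op 1: a = malloc(2) -> a = 0; heap: [0-1 ALLOC][2-54 FREE]
Op 2: b = malloc(15) -> b = 2; heap: [0-1 ALLOC][2-16 ALLOC][17-54 FREE]
Op 3: free(a) -> (freed a); heap: [0-1 FREE][2-16 ALLOC][17-54 FREE]
Op 4: free(b) -> (freed b); heap: [0-54 FREE]
malloc(32): first-fit scan over [0-54 FREE] -> 0

Answer: 0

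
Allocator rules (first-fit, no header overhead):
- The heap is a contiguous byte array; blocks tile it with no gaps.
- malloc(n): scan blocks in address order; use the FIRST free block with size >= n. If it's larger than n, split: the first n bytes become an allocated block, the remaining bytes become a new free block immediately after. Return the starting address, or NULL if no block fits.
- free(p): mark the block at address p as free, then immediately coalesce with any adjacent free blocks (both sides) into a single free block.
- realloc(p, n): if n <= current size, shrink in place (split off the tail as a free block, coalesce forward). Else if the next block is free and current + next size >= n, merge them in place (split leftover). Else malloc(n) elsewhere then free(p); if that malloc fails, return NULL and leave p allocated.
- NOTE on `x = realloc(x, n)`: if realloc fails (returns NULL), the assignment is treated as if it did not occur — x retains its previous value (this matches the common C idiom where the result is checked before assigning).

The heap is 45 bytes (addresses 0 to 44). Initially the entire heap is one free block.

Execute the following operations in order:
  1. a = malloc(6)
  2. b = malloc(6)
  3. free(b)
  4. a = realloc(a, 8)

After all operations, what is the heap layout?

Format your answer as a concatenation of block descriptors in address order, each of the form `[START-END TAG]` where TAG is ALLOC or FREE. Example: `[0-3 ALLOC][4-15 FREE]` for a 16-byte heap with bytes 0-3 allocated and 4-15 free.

Answer: [0-7 ALLOC][8-44 FREE]

Derivation:
Op 1: a = malloc(6) -> a = 0; heap: [0-5 ALLOC][6-44 FREE]
Op 2: b = malloc(6) -> b = 6; heap: [0-5 ALLOC][6-11 ALLOC][12-44 FREE]
Op 3: free(b) -> (freed b); heap: [0-5 ALLOC][6-44 FREE]
Op 4: a = realloc(a, 8) -> a = 0; heap: [0-7 ALLOC][8-44 FREE]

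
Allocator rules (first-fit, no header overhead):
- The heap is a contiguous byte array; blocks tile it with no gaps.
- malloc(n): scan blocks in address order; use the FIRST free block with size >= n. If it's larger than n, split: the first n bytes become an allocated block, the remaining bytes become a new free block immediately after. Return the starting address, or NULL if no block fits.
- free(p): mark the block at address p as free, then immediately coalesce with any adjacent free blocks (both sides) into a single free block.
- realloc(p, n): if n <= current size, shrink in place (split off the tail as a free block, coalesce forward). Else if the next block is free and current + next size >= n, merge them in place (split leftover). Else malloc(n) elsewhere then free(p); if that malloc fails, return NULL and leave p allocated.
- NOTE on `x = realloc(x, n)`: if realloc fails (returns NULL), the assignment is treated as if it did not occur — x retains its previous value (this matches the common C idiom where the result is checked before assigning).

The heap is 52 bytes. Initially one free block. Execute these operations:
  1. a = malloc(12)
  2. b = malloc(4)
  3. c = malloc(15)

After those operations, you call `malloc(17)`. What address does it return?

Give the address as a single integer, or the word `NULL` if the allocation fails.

Answer: 31

Derivation:
Op 1: a = malloc(12) -> a = 0; heap: [0-11 ALLOC][12-51 FREE]
Op 2: b = malloc(4) -> b = 12; heap: [0-11 ALLOC][12-15 ALLOC][16-51 FREE]
Op 3: c = malloc(15) -> c = 16; heap: [0-11 ALLOC][12-15 ALLOC][16-30 ALLOC][31-51 FREE]
malloc(17): first-fit scan over [0-11 ALLOC][12-15 ALLOC][16-30 ALLOC][31-51 FREE] -> 31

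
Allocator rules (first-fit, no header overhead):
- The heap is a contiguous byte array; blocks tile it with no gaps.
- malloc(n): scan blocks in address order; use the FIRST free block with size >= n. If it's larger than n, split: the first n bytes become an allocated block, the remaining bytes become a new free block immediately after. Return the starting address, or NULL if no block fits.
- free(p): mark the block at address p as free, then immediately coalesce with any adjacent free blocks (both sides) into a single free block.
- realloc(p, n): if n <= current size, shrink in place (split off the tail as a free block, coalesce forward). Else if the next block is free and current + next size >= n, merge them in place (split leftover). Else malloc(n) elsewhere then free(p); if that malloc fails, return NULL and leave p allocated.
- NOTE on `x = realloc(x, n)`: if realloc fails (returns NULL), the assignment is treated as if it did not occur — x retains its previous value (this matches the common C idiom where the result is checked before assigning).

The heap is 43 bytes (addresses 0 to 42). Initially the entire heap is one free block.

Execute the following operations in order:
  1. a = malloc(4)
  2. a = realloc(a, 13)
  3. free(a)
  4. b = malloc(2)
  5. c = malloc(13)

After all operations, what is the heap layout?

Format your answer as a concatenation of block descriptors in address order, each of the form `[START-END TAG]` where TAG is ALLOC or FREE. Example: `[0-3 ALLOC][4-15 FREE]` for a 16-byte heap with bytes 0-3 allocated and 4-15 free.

Answer: [0-1 ALLOC][2-14 ALLOC][15-42 FREE]

Derivation:
Op 1: a = malloc(4) -> a = 0; heap: [0-3 ALLOC][4-42 FREE]
Op 2: a = realloc(a, 13) -> a = 0; heap: [0-12 ALLOC][13-42 FREE]
Op 3: free(a) -> (freed a); heap: [0-42 FREE]
Op 4: b = malloc(2) -> b = 0; heap: [0-1 ALLOC][2-42 FREE]
Op 5: c = malloc(13) -> c = 2; heap: [0-1 ALLOC][2-14 ALLOC][15-42 FREE]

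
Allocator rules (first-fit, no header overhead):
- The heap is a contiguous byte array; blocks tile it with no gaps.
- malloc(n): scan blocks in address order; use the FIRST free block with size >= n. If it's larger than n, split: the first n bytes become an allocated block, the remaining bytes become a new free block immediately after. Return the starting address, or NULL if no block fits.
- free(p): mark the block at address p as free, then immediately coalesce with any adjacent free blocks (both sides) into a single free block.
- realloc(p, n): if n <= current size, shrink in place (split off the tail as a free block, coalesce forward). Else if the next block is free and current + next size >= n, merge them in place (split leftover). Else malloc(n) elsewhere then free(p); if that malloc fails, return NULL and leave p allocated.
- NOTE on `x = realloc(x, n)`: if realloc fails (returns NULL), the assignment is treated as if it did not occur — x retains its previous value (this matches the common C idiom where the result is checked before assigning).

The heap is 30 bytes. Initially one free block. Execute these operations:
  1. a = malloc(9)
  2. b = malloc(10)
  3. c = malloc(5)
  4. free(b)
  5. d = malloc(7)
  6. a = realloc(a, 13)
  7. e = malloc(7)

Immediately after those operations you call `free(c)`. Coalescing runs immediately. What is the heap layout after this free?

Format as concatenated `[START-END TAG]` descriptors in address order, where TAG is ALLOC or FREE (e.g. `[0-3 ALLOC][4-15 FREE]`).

Op 1: a = malloc(9) -> a = 0; heap: [0-8 ALLOC][9-29 FREE]
Op 2: b = malloc(10) -> b = 9; heap: [0-8 ALLOC][9-18 ALLOC][19-29 FREE]
Op 3: c = malloc(5) -> c = 19; heap: [0-8 ALLOC][9-18 ALLOC][19-23 ALLOC][24-29 FREE]
Op 4: free(b) -> (freed b); heap: [0-8 ALLOC][9-18 FREE][19-23 ALLOC][24-29 FREE]
Op 5: d = malloc(7) -> d = 9; heap: [0-8 ALLOC][9-15 ALLOC][16-18 FREE][19-23 ALLOC][24-29 FREE]
Op 6: a = realloc(a, 13) -> NULL (a unchanged); heap: [0-8 ALLOC][9-15 ALLOC][16-18 FREE][19-23 ALLOC][24-29 FREE]
Op 7: e = malloc(7) -> e = NULL; heap: [0-8 ALLOC][9-15 ALLOC][16-18 FREE][19-23 ALLOC][24-29 FREE]
free(c): c = 19 -> block [19-23 ALLOC]; mark free, coalesce with adjacent free neighbors -> [0-8 ALLOC][9-15 ALLOC][16-29 FREE]

Answer: [0-8 ALLOC][9-15 ALLOC][16-29 FREE]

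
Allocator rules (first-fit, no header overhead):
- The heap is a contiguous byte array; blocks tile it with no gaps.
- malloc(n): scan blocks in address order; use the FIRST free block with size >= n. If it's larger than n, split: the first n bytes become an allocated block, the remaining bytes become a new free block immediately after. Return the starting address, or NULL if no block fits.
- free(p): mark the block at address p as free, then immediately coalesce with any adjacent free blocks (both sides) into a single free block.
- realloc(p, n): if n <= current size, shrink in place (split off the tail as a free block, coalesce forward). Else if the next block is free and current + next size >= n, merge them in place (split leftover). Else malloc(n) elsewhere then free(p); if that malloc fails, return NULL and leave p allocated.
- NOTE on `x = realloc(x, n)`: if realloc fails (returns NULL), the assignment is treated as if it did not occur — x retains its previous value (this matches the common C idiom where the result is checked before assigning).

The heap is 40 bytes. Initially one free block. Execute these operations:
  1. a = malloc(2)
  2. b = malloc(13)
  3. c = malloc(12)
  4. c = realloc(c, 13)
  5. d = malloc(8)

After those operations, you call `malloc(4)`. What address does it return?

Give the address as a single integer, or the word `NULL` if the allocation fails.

Op 1: a = malloc(2) -> a = 0; heap: [0-1 ALLOC][2-39 FREE]
Op 2: b = malloc(13) -> b = 2; heap: [0-1 ALLOC][2-14 ALLOC][15-39 FREE]
Op 3: c = malloc(12) -> c = 15; heap: [0-1 ALLOC][2-14 ALLOC][15-26 ALLOC][27-39 FREE]
Op 4: c = realloc(c, 13) -> c = 15; heap: [0-1 ALLOC][2-14 ALLOC][15-27 ALLOC][28-39 FREE]
Op 5: d = malloc(8) -> d = 28; heap: [0-1 ALLOC][2-14 ALLOC][15-27 ALLOC][28-35 ALLOC][36-39 FREE]
malloc(4): first-fit scan over [0-1 ALLOC][2-14 ALLOC][15-27 ALLOC][28-35 ALLOC][36-39 FREE] -> 36

Answer: 36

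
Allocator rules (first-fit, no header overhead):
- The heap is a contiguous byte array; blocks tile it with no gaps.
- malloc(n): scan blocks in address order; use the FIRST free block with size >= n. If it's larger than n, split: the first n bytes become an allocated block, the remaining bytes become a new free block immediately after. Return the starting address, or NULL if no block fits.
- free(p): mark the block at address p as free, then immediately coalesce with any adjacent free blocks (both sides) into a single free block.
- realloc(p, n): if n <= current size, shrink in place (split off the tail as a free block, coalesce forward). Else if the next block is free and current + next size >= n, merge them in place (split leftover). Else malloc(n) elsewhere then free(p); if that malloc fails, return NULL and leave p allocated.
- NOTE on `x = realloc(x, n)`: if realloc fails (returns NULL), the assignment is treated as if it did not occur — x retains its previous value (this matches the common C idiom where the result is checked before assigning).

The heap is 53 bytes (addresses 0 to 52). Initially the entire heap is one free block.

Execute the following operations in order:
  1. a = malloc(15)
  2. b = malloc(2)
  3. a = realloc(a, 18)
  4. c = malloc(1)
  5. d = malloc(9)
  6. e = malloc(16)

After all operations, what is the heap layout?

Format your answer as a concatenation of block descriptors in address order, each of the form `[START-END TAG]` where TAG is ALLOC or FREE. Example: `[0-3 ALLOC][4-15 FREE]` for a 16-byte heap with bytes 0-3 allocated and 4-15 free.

Op 1: a = malloc(15) -> a = 0; heap: [0-14 ALLOC][15-52 FREE]
Op 2: b = malloc(2) -> b = 15; heap: [0-14 ALLOC][15-16 ALLOC][17-52 FREE]
Op 3: a = realloc(a, 18) -> a = 17; heap: [0-14 FREE][15-16 ALLOC][17-34 ALLOC][35-52 FREE]
Op 4: c = malloc(1) -> c = 0; heap: [0-0 ALLOC][1-14 FREE][15-16 ALLOC][17-34 ALLOC][35-52 FREE]
Op 5: d = malloc(9) -> d = 1; heap: [0-0 ALLOC][1-9 ALLOC][10-14 FREE][15-16 ALLOC][17-34 ALLOC][35-52 FREE]
Op 6: e = malloc(16) -> e = 35; heap: [0-0 ALLOC][1-9 ALLOC][10-14 FREE][15-16 ALLOC][17-34 ALLOC][35-50 ALLOC][51-52 FREE]

Answer: [0-0 ALLOC][1-9 ALLOC][10-14 FREE][15-16 ALLOC][17-34 ALLOC][35-50 ALLOC][51-52 FREE]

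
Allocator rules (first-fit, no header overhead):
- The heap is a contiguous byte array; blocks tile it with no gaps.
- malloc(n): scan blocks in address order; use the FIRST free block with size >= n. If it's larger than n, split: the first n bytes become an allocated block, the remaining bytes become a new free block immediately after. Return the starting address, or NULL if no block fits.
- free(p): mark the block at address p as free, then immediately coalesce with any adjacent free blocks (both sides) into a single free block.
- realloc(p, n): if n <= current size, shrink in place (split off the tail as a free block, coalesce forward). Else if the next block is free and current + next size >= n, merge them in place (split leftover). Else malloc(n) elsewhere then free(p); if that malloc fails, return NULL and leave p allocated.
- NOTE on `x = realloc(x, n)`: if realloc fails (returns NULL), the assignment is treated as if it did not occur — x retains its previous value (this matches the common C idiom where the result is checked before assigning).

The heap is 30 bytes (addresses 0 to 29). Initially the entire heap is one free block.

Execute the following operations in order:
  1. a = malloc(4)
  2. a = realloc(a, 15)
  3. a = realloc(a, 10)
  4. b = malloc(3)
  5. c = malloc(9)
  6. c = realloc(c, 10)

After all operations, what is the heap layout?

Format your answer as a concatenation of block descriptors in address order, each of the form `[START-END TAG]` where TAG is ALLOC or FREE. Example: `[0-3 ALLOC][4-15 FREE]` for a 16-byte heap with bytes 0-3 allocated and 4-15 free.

Op 1: a = malloc(4) -> a = 0; heap: [0-3 ALLOC][4-29 FREE]
Op 2: a = realloc(a, 15) -> a = 0; heap: [0-14 ALLOC][15-29 FREE]
Op 3: a = realloc(a, 10) -> a = 0; heap: [0-9 ALLOC][10-29 FREE]
Op 4: b = malloc(3) -> b = 10; heap: [0-9 ALLOC][10-12 ALLOC][13-29 FREE]
Op 5: c = malloc(9) -> c = 13; heap: [0-9 ALLOC][10-12 ALLOC][13-21 ALLOC][22-29 FREE]
Op 6: c = realloc(c, 10) -> c = 13; heap: [0-9 ALLOC][10-12 ALLOC][13-22 ALLOC][23-29 FREE]

Answer: [0-9 ALLOC][10-12 ALLOC][13-22 ALLOC][23-29 FREE]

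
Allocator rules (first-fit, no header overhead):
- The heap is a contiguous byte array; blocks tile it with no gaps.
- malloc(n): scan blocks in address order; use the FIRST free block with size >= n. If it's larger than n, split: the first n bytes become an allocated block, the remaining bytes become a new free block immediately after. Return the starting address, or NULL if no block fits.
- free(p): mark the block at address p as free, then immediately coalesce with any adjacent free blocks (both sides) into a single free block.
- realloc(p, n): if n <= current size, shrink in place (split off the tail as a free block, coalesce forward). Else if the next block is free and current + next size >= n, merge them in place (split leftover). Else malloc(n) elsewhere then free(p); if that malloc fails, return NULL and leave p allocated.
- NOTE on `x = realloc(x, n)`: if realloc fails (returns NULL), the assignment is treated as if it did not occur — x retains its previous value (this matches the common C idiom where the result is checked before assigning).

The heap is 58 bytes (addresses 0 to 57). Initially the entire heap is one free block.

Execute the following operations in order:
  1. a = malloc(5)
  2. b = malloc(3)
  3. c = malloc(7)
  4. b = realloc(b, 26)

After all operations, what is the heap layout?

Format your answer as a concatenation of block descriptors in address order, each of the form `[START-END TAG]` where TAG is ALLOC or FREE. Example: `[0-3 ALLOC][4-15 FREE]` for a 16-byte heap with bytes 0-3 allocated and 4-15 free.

Answer: [0-4 ALLOC][5-7 FREE][8-14 ALLOC][15-40 ALLOC][41-57 FREE]

Derivation:
Op 1: a = malloc(5) -> a = 0; heap: [0-4 ALLOC][5-57 FREE]
Op 2: b = malloc(3) -> b = 5; heap: [0-4 ALLOC][5-7 ALLOC][8-57 FREE]
Op 3: c = malloc(7) -> c = 8; heap: [0-4 ALLOC][5-7 ALLOC][8-14 ALLOC][15-57 FREE]
Op 4: b = realloc(b, 26) -> b = 15; heap: [0-4 ALLOC][5-7 FREE][8-14 ALLOC][15-40 ALLOC][41-57 FREE]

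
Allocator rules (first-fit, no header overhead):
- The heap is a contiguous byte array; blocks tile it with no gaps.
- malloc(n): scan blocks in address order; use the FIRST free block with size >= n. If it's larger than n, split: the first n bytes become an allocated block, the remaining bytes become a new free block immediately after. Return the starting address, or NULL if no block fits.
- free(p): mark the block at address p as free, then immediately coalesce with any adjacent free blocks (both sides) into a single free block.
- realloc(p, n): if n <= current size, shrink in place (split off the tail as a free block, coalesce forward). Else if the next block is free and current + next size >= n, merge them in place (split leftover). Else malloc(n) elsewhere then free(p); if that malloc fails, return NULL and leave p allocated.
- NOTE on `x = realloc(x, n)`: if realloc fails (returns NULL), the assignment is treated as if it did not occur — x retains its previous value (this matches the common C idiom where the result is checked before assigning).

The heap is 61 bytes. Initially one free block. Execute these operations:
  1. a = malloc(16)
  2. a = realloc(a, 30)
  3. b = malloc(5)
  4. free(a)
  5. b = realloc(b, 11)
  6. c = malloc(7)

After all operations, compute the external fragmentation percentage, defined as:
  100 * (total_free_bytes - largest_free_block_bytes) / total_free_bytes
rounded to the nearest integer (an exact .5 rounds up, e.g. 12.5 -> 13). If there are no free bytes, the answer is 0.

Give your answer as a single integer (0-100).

Answer: 47

Derivation:
Op 1: a = malloc(16) -> a = 0; heap: [0-15 ALLOC][16-60 FREE]
Op 2: a = realloc(a, 30) -> a = 0; heap: [0-29 ALLOC][30-60 FREE]
Op 3: b = malloc(5) -> b = 30; heap: [0-29 ALLOC][30-34 ALLOC][35-60 FREE]
Op 4: free(a) -> (freed a); heap: [0-29 FREE][30-34 ALLOC][35-60 FREE]
Op 5: b = realloc(b, 11) -> b = 30; heap: [0-29 FREE][30-40 ALLOC][41-60 FREE]
Op 6: c = malloc(7) -> c = 0; heap: [0-6 ALLOC][7-29 FREE][30-40 ALLOC][41-60 FREE]
Free blocks: [23 20] total_free=43 largest=23 -> 100*(43-23)/43 = 2000/43 ≈ 46.512 -> rounds to 47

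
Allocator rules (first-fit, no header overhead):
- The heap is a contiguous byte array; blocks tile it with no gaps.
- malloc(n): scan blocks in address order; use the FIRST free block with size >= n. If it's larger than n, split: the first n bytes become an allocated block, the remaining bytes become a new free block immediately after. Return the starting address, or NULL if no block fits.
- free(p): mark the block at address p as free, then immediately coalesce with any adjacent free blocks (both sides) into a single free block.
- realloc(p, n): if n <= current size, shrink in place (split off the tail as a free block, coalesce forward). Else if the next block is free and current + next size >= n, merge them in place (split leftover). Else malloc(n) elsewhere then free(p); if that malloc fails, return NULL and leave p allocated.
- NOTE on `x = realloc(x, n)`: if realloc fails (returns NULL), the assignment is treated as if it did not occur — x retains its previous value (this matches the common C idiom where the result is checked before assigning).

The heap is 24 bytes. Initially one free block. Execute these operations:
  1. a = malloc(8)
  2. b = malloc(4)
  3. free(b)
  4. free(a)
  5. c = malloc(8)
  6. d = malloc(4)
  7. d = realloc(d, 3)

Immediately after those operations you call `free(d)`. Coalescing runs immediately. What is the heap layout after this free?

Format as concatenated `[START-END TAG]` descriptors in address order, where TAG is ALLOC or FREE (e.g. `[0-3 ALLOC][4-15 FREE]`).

Answer: [0-7 ALLOC][8-23 FREE]

Derivation:
Op 1: a = malloc(8) -> a = 0; heap: [0-7 ALLOC][8-23 FREE]
Op 2: b = malloc(4) -> b = 8; heap: [0-7 ALLOC][8-11 ALLOC][12-23 FREE]
Op 3: free(b) -> (freed b); heap: [0-7 ALLOC][8-23 FREE]
Op 4: free(a) -> (freed a); heap: [0-23 FREE]
Op 5: c = malloc(8) -> c = 0; heap: [0-7 ALLOC][8-23 FREE]
Op 6: d = malloc(4) -> d = 8; heap: [0-7 ALLOC][8-11 ALLOC][12-23 FREE]
Op 7: d = realloc(d, 3) -> d = 8; heap: [0-7 ALLOC][8-10 ALLOC][11-23 FREE]
free(d): d = 8 -> block [8-10 ALLOC]; mark free, coalesce with adjacent free neighbors -> [0-7 ALLOC][8-23 FREE]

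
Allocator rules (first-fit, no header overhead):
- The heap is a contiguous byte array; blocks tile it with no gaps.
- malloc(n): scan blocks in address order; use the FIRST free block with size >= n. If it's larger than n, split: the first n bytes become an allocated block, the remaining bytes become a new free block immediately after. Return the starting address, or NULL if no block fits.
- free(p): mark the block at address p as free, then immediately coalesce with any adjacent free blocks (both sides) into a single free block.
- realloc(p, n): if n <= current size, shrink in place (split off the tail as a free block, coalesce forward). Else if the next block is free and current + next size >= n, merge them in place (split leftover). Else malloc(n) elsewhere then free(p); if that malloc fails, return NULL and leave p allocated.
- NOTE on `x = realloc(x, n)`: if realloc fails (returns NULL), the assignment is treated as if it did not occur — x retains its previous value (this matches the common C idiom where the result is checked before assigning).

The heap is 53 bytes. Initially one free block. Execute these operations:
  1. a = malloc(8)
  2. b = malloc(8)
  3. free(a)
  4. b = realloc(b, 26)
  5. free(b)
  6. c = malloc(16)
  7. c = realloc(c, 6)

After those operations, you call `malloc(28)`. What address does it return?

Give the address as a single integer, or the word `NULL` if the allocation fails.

Answer: 6

Derivation:
Op 1: a = malloc(8) -> a = 0; heap: [0-7 ALLOC][8-52 FREE]
Op 2: b = malloc(8) -> b = 8; heap: [0-7 ALLOC][8-15 ALLOC][16-52 FREE]
Op 3: free(a) -> (freed a); heap: [0-7 FREE][8-15 ALLOC][16-52 FREE]
Op 4: b = realloc(b, 26) -> b = 8; heap: [0-7 FREE][8-33 ALLOC][34-52 FREE]
Op 5: free(b) -> (freed b); heap: [0-52 FREE]
Op 6: c = malloc(16) -> c = 0; heap: [0-15 ALLOC][16-52 FREE]
Op 7: c = realloc(c, 6) -> c = 0; heap: [0-5 ALLOC][6-52 FREE]
malloc(28): first-fit scan over [0-5 ALLOC][6-52 FREE] -> 6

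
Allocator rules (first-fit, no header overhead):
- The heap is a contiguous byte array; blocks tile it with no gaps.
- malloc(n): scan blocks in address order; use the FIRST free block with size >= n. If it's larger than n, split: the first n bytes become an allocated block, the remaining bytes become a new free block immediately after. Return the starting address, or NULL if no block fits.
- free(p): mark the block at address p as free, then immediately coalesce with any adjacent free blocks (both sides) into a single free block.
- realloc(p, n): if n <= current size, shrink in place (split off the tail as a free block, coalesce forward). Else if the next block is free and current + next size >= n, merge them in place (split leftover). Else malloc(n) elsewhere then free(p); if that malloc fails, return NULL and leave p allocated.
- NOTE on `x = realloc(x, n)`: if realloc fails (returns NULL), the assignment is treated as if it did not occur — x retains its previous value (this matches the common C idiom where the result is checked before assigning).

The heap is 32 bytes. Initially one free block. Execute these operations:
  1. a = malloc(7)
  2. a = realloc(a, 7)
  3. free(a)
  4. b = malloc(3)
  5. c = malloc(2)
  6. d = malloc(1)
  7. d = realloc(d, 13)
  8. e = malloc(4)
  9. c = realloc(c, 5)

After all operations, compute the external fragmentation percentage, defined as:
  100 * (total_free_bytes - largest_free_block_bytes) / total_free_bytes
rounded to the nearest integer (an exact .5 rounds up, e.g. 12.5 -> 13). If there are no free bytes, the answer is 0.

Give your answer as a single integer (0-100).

Answer: 29

Derivation:
Op 1: a = malloc(7) -> a = 0; heap: [0-6 ALLOC][7-31 FREE]
Op 2: a = realloc(a, 7) -> a = 0; heap: [0-6 ALLOC][7-31 FREE]
Op 3: free(a) -> (freed a); heap: [0-31 FREE]
Op 4: b = malloc(3) -> b = 0; heap: [0-2 ALLOC][3-31 FREE]
Op 5: c = malloc(2) -> c = 3; heap: [0-2 ALLOC][3-4 ALLOC][5-31 FREE]
Op 6: d = malloc(1) -> d = 5; heap: [0-2 ALLOC][3-4 ALLOC][5-5 ALLOC][6-31 FREE]
Op 7: d = realloc(d, 13) -> d = 5; heap: [0-2 ALLOC][3-4 ALLOC][5-17 ALLOC][18-31 FREE]
Op 8: e = malloc(4) -> e = 18; heap: [0-2 ALLOC][3-4 ALLOC][5-17 ALLOC][18-21 ALLOC][22-31 FREE]
Op 9: c = realloc(c, 5) -> c = 22; heap: [0-2 ALLOC][3-4 FREE][5-17 ALLOC][18-21 ALLOC][22-26 ALLOC][27-31 FREE]
Free blocks: [2 5] total_free=7 largest=5 -> 100*(7-5)/7 = 200/7 ≈ 28.571 -> rounds to 29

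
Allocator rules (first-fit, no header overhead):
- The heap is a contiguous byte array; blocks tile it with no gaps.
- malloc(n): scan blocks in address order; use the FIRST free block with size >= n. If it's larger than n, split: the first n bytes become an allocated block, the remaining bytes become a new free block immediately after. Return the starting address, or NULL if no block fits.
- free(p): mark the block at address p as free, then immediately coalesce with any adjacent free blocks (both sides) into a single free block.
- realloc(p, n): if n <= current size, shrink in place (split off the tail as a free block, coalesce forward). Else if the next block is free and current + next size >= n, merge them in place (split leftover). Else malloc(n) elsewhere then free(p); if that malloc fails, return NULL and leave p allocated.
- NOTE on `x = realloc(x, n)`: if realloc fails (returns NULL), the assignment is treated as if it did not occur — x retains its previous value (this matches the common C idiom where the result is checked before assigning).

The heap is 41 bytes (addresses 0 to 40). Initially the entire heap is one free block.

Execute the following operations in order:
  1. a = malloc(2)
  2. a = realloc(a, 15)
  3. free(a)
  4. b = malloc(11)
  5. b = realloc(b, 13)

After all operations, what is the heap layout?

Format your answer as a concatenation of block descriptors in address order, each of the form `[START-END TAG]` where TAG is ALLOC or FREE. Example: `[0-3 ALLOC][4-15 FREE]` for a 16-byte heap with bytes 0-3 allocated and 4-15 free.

Answer: [0-12 ALLOC][13-40 FREE]

Derivation:
Op 1: a = malloc(2) -> a = 0; heap: [0-1 ALLOC][2-40 FREE]
Op 2: a = realloc(a, 15) -> a = 0; heap: [0-14 ALLOC][15-40 FREE]
Op 3: free(a) -> (freed a); heap: [0-40 FREE]
Op 4: b = malloc(11) -> b = 0; heap: [0-10 ALLOC][11-40 FREE]
Op 5: b = realloc(b, 13) -> b = 0; heap: [0-12 ALLOC][13-40 FREE]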